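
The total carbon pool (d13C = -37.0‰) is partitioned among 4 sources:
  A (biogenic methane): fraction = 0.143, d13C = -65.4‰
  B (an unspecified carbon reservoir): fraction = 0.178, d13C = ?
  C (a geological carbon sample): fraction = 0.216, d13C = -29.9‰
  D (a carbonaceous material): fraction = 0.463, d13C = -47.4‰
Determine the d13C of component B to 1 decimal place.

4.3‰

Isotope mass balance: δ_bulk = Σ fᵢ·δᵢ.
-37.0 = 0.143×(-65.4) + 0.178×δ_B + 0.216×(-29.9) + 0.463×(-47.4)
0.178·δ_B = -37.0 − (-37.757) = 0.757
δ_B = 0.757 / 0.178 = 4.25‰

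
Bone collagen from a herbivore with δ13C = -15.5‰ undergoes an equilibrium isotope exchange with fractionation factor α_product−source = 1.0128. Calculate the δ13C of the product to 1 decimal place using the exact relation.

δ_product = (δ_source + 1000)·α − 1000
δ_product = (-15.5 + 1000) × 1.0128 − 1000
δ_product = 997.102 − 1000 = -2.90‰

-2.9‰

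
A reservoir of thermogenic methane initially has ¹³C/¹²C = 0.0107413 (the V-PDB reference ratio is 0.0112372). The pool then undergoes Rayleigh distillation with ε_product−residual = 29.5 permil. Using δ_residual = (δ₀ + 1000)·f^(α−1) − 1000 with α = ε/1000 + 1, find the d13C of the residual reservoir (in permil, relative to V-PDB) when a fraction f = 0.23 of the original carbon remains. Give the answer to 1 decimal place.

δ₀ = (0.0107413/0.0112372 − 1)×1000 = (0.955870 − 1)×1000 = -44.130 permil
α − 1 = ε/1000 = 0.0295
f^(α−1) = 0.23^(0.0295) = 0.957571
δ_res = (-44.130 + 1000) × 0.957571 − 1000 = 915.313 − 1000 = -84.69 permil

-84.7 permil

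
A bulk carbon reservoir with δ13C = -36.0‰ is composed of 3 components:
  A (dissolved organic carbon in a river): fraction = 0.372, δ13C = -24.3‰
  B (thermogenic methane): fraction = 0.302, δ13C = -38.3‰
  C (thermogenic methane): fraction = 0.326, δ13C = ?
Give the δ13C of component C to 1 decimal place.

Isotope mass balance: δ_bulk = Σ fᵢ·δᵢ.
-36.0 = 0.372×(-24.3) + 0.302×(-38.3) + 0.326×δ_C
0.326·δ_C = -36.0 − (-20.606) = -15.394
δ_C = -15.394 / 0.326 = -47.22‰

-47.2‰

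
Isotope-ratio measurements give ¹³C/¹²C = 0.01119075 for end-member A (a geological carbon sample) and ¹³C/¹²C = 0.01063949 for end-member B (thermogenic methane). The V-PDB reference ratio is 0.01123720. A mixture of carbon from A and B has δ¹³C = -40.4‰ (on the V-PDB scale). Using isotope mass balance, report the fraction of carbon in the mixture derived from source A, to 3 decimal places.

δ_A = (0.01119075/0.01123720 − 1)×1000 = (0.995866 − 1)×1000 = -4.134‰
δ_B = (0.01063949/0.01123720 − 1)×1000 = (0.946810 − 1)×1000 = -53.190‰
f_A = (δ_mix − δ_B)/(δ_A − δ_B) = (-40.4 − (-53.190))/(-4.134 − (-53.190))
f_A = 12.790 / 49.057 = 0.2607

0.261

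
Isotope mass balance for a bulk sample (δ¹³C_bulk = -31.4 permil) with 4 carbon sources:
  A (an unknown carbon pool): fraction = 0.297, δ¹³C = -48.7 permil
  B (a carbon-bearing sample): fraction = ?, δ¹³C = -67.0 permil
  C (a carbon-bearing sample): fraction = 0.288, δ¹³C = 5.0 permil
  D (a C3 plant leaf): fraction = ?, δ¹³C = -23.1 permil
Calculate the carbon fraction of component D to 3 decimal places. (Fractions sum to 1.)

0.215

Let f_D and f_B be the unknown fractions; fractions sum to 1 so f_D + f_B = 0.415.
Mass balance: Σ fᵢ·δᵢ = δ_bulk ⇒ f_D·(-23.1) + f_B·(-67.0) = -31.4 − (-13.024) = -18.376
Substitute f_B = 0.415 − f_D:
f_D·(-23.1 − -67.0) = -18.376 − 0.415×(-67.0) = 9.429
f_D = 9.429 / 43.9 = 0.2148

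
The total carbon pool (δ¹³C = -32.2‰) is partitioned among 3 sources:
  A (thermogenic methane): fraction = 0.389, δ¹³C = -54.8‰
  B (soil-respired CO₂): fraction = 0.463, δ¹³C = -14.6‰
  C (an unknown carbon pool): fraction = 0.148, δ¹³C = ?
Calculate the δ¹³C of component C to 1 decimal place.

Isotope mass balance: δ_bulk = Σ fᵢ·δᵢ.
-32.2 = 0.389×(-54.8) + 0.463×(-14.6) + 0.148×δ_C
0.148·δ_C = -32.2 − (-28.077) = -4.123
δ_C = -4.123 / 0.148 = -27.86‰

-27.9‰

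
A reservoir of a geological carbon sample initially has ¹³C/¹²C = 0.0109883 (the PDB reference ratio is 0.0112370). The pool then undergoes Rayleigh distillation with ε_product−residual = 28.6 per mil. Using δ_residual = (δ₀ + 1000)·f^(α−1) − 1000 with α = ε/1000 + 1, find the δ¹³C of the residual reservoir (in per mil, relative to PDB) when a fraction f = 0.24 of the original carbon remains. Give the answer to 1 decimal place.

δ₀ = (0.0109883/0.0112370 − 1)×1000 = (0.977868 − 1)×1000 = -22.132 per mil
α − 1 = ε/1000 = 0.0286
f^(α−1) = 0.24^(0.0286) = 0.960006
δ_res = (-22.132 + 1000) × 0.960006 − 1000 = 938.759 − 1000 = -61.24 per mil

-61.2 per mil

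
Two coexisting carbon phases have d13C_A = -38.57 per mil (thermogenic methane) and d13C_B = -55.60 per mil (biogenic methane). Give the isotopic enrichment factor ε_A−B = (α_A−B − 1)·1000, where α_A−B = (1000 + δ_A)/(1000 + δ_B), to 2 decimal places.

18.03 per mil

α_A−B = (1000 + -38.57) / (1000 + -55.60) = 961.43 / 944.40 = 1.018033
ε_A−B = (1.018033 − 1) × 1000 = 18.033 per mil
(The approximation ε ≈ δ_A − δ_B would give 17.03 per mil.)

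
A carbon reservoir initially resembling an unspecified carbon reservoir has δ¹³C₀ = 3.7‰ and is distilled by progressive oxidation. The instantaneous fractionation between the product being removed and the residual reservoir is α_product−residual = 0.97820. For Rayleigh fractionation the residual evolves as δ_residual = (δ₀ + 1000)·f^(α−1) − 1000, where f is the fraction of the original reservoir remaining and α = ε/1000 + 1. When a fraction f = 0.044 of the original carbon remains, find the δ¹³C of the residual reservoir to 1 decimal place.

Rayleigh residual: δ_res = (δ₀ + 1000)·f^(α−1) − 1000
α − 1 = -0.02180
f^(α−1) = 0.044^(-0.02180) = 1.070466
δ_res = (3.7 + 1000) × 1.070466 − 1000 = 1074.426 − 1000 = 74.43‰

74.4‰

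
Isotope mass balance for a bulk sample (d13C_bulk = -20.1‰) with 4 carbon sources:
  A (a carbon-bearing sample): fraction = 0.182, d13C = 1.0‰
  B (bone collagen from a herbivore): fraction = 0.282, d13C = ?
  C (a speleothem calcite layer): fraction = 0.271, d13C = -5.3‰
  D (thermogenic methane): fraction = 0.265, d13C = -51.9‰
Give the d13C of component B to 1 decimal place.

Isotope mass balance: δ_bulk = Σ fᵢ·δᵢ.
-20.1 = 0.182×(1.0) + 0.282×δ_B + 0.271×(-5.3) + 0.265×(-51.9)
0.282·δ_B = -20.1 − (-15.008) = -5.092
δ_B = -5.092 / 0.282 = -18.06‰

-18.1‰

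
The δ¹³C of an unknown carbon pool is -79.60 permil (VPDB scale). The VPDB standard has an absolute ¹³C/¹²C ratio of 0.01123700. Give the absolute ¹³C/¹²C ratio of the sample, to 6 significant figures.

R_sample = R_standard × (δ¹³C/1000 + 1)
R_sample = 0.01123700 × (-79.60/1000 + 1) = 0.01123700 × 0.920400
R_sample = 0.0103425

0.0103425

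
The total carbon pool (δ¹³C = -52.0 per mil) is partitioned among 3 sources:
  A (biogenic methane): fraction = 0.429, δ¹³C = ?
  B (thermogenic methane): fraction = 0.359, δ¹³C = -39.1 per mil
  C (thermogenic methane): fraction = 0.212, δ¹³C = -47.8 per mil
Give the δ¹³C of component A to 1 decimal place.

-64.9 per mil

Isotope mass balance: δ_bulk = Σ fᵢ·δᵢ.
-52.0 = 0.429×δ_A + 0.359×(-39.1) + 0.212×(-47.8)
0.429·δ_A = -52.0 − (-24.170) = -27.830
δ_A = -27.830 / 0.429 = -64.87 per mil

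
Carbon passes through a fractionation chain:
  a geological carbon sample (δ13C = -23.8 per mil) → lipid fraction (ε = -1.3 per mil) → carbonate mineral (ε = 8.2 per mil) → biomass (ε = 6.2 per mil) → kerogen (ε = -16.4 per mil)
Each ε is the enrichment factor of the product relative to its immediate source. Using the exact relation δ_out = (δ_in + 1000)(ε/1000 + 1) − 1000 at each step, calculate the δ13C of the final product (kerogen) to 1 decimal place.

-27.2 per mil

step 1: δ = (-23.80 + 1000)·(-1.3/1000 + 1) − 1000 = -25.07 per mil
step 2: δ = (-25.07 + 1000)·(8.2/1000 + 1) − 1000 = -17.07 per mil
step 3: δ = (-17.07 + 1000)·(6.2/1000 + 1) − 1000 = -10.98 per mil
step 4: δ = (-10.98 + 1000)·(-16.4/1000 + 1) − 1000 = -27.20 per mil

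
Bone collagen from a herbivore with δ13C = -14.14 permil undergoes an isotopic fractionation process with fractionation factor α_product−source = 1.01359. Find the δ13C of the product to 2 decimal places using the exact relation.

δ_product = (δ_source + 1000)·α − 1000
δ_product = (-14.14 + 1000) × 1.01359 − 1000
δ_product = 999.258 − 1000 = -0.742 permil

-0.74 permil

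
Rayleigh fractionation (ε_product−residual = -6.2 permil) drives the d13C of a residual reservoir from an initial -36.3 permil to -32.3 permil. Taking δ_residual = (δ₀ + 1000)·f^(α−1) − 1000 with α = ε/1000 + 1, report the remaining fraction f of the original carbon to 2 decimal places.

0.51

α − 1 = ε/1000 = -0.0062
(δ_res + 1000)/(δ₀ + 1000) = (-32.3 + 1000)/(-36.3 + 1000) = 967.7/963.7 = 1.004151
f = 1.004151^(1/-0.0062) = exp(ln(1.004151)/-0.0062) = exp(0.00414/-0.0062)
f = exp(-0.6681) = 0.5127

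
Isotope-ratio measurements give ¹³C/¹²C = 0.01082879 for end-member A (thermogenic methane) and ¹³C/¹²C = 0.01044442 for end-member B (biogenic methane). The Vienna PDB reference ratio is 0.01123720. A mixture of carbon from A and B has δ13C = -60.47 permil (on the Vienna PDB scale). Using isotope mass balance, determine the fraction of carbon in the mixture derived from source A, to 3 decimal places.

δ_A = (0.01082879/0.01123720 − 1)×1000 = (0.963656 − 1)×1000 = -36.344 permil
δ_B = (0.01044442/0.01123720 − 1)×1000 = (0.929450 − 1)×1000 = -70.550 permil
f_A = (δ_mix − δ_B)/(δ_A − δ_B) = (-60.47 − (-70.550))/(-36.344 − (-70.550))
f_A = 10.080 / 34.205 = 0.2947

0.295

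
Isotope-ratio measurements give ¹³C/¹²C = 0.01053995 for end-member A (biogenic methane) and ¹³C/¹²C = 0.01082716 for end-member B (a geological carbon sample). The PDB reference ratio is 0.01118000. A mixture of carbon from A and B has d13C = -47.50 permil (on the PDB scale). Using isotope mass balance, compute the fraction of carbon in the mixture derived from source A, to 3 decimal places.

δ_A = (0.01053995/0.01118000 − 1)×1000 = (0.942750 − 1)×1000 = -57.250 permil
δ_B = (0.01082716/0.01118000 − 1)×1000 = (0.968440 − 1)×1000 = -31.560 permil
f_A = (δ_mix − δ_B)/(δ_A − δ_B) = (-47.50 − (-31.560))/(-57.250 − (-31.560))
f_A = -15.940 / -25.690 = 0.6205

0.620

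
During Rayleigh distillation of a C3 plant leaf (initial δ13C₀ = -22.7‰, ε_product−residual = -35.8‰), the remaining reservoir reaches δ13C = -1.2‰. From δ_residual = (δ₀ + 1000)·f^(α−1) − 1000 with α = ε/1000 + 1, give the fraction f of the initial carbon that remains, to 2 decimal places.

0.54

α − 1 = ε/1000 = -0.0358
(δ_res + 1000)/(δ₀ + 1000) = (-1.2 + 1000)/(-22.7 + 1000) = 998.8/977.3 = 1.021999
f = 1.021999^(1/-0.0358) = exp(ln(1.021999)/-0.0358) = exp(0.02176/-0.0358)
f = exp(-0.6078) = 0.5445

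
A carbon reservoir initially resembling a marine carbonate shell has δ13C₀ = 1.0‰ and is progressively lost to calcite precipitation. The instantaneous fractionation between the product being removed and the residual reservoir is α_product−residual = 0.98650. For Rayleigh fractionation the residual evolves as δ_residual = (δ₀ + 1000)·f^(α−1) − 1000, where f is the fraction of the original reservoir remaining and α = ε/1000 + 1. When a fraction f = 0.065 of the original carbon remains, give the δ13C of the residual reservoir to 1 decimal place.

Rayleigh residual: δ_res = (δ₀ + 1000)·f^(α−1) − 1000
α − 1 = -0.01350
f^(α−1) = 0.065^(-0.01350) = 1.037590
δ_res = (1.0 + 1000) × 1.037590 − 1000 = 1038.627 − 1000 = 38.63‰

38.6‰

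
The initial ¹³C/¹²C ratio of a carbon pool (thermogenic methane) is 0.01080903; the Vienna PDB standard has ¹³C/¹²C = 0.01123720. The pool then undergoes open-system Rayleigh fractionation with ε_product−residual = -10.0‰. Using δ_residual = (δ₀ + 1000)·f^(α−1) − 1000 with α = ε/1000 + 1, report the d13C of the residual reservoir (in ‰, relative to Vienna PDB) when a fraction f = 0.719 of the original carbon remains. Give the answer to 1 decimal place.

δ₀ = (0.01080903/0.01123720 − 1)×1000 = (0.961897 − 1)×1000 = -38.103‰
α − 1 = ε/1000 = -0.0100
f^(α−1) = 0.719^(-0.0100) = 1.003304
δ_res = (-38.103 + 1000) × 1.003304 − 1000 = 965.076 − 1000 = -34.92‰

-34.9‰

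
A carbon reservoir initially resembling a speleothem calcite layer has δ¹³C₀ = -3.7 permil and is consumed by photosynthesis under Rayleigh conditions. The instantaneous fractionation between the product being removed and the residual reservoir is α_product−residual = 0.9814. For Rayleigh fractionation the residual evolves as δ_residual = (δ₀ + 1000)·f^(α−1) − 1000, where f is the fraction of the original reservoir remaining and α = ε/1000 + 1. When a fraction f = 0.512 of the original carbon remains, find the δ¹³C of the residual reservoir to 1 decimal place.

Rayleigh residual: δ_res = (δ₀ + 1000)·f^(α−1) − 1000
α − 1 = -0.01860
f^(α−1) = 0.512^(-0.01860) = 1.012529
δ_res = (-3.7 + 1000) × 1.012529 − 1000 = 1008.783 − 1000 = 8.78 permil

8.8 permil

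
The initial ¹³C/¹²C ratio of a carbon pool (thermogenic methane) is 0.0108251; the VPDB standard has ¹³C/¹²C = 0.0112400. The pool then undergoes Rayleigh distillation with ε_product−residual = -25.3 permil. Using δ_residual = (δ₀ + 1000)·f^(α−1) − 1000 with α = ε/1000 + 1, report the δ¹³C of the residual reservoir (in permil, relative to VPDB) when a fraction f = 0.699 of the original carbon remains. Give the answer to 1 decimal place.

-28.1 permil

δ₀ = (0.0108251/0.0112400 − 1)×1000 = (0.963087 − 1)×1000 = -36.913 permil
α − 1 = ε/1000 = -0.0253
f^(α−1) = 0.699^(-0.0253) = 1.009101
δ_res = (-36.913 + 1000) × 1.009101 − 1000 = 971.852 − 1000 = -28.15 permil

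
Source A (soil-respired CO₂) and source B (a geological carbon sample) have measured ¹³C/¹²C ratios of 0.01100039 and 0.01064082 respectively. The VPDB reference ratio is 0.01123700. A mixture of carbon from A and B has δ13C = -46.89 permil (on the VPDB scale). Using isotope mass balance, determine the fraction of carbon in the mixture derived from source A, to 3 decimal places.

δ_A = (0.01100039/0.01123700 − 1)×1000 = (0.978944 − 1)×1000 = -21.056 permil
δ_B = (0.01064082/0.01123700 − 1)×1000 = (0.946945 − 1)×1000 = -53.055 permil
f_A = (δ_mix − δ_B)/(δ_A − δ_B) = (-46.89 − (-53.055))/(-21.056 − (-53.055))
f_A = 6.165 / 31.999 = 0.1927

0.193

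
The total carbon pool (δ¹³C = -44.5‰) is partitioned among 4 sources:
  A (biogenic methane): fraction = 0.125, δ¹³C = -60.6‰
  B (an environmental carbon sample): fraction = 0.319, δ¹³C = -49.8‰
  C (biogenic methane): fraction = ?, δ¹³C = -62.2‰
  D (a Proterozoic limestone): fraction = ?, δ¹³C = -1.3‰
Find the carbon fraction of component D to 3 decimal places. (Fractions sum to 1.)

0.222

Let f_D and f_C be the unknown fractions; fractions sum to 1 so f_D + f_C = 0.556.
Mass balance: Σ fᵢ·δᵢ = δ_bulk ⇒ f_D·(-1.3) + f_C·(-62.2) = -44.5 − (-23.461) = -21.039
Substitute f_C = 0.556 − f_D:
f_D·(-1.3 − -62.2) = -21.039 − 0.556×(-62.2) = 13.544
f_D = 13.544 / 60.9 = 0.2224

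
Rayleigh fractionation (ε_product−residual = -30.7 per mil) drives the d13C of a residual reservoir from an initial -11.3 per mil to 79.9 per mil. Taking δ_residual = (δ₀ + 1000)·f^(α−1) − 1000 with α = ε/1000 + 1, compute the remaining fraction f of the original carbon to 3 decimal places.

0.056

α − 1 = ε/1000 = -0.0307
(δ_res + 1000)/(δ₀ + 1000) = (79.9 + 1000)/(-11.3 + 1000) = 1079.9/988.7 = 1.092242
f = 1.092242^(1/-0.0307) = exp(ln(1.092242)/-0.0307) = exp(0.08823/-0.0307)
f = exp(-2.8740) = 0.0565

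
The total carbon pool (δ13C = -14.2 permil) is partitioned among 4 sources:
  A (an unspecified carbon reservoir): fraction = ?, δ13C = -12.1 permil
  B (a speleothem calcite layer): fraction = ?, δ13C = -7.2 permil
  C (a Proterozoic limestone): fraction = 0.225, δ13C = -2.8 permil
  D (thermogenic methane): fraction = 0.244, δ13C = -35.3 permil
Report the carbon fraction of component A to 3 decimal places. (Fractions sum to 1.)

Let f_A and f_B be the unknown fractions; fractions sum to 1 so f_A + f_B = 0.531.
Mass balance: Σ fᵢ·δᵢ = δ_bulk ⇒ f_A·(-12.1) + f_B·(-7.2) = -14.2 − (-9.243) = -4.957
Substitute f_B = 0.531 − f_A:
f_A·(-12.1 − -7.2) = -4.957 − 0.531×(-7.2) = -1.134
f_A = -1.134 / -4.9 = 0.2313

0.231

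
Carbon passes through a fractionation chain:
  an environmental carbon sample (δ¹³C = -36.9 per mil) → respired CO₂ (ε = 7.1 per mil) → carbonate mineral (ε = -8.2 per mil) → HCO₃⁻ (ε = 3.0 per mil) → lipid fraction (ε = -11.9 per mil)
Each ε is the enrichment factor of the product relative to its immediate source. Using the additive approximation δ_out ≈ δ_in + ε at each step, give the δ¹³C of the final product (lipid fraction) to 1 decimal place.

-46.9 per mil

step 1: δ ≈ -36.9 + (7.1) = -29.8 per mil
step 2: δ ≈ -29.8 + (-8.2) = -38.0 per mil
step 3: δ ≈ -38.0 + (3.0) = -35.0 per mil
step 4: δ ≈ -35.0 + (-11.9) = -46.9 per mil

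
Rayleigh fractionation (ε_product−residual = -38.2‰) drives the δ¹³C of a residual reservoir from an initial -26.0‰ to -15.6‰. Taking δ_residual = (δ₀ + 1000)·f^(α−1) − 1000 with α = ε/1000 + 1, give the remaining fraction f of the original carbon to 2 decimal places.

α − 1 = ε/1000 = -0.0382
(δ_res + 1000)/(δ₀ + 1000) = (-15.6 + 1000)/(-26.0 + 1000) = 984.4/974.0 = 1.010678
f = 1.010678^(1/-0.0382) = exp(ln(1.010678)/-0.0382) = exp(0.01062/-0.0382)
f = exp(-0.2780) = 0.7573

0.76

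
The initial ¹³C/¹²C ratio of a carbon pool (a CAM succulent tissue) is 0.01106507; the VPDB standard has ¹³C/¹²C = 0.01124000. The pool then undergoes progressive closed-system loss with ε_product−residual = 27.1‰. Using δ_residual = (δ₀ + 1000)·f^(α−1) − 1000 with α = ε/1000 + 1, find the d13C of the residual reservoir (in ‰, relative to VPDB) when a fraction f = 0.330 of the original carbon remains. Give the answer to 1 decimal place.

-44.7‰

δ₀ = (0.01106507/0.01124000 − 1)×1000 = (0.984437 − 1)×1000 = -15.563‰
α − 1 = ε/1000 = 0.0271
f^(α−1) = 0.330^(0.0271) = 0.970402
δ_res = (-15.563 + 1000) × 0.970402 − 1000 = 955.300 − 1000 = -44.70‰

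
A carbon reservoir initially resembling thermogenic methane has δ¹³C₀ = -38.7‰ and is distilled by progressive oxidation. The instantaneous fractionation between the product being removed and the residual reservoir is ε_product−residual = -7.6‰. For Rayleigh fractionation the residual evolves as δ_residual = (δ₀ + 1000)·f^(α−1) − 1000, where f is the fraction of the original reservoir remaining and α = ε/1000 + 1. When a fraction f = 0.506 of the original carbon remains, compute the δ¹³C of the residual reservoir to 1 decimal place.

-33.7‰

Rayleigh residual: δ_res = (δ₀ + 1000)·f^(α−1) − 1000
α = ε/1000 + 1 = 0.99240, so α − 1 = -0.00760
f^(α−1) = 0.506^(-0.00760) = 1.005191
δ_res = (-38.7 + 1000) × 1.005191 − 1000 = 966.290 − 1000 = -33.71‰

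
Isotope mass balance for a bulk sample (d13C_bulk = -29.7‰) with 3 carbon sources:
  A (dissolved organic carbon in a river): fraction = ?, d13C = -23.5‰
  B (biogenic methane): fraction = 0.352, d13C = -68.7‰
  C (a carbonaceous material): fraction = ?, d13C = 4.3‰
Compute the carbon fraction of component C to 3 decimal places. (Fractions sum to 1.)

0.349

Let f_C and f_A be the unknown fractions; fractions sum to 1 so f_C + f_A = 0.648.
Mass balance: Σ fᵢ·δᵢ = δ_bulk ⇒ f_C·(4.3) + f_A·(-23.5) = -29.7 − (-24.182) = -5.518
Substitute f_A = 0.648 − f_C:
f_C·(4.3 − -23.5) = -5.518 − 0.648×(-23.5) = 9.710
f_C = 9.710 / 27.8 = 0.3493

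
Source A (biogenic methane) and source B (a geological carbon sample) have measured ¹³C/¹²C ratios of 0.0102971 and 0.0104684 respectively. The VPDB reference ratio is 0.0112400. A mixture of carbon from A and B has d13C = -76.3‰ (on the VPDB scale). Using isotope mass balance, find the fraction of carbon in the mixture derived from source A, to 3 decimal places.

δ_A = (0.0102971/0.0112400 − 1)×1000 = (0.916112 − 1)×1000 = -83.888‰
δ_B = (0.0104684/0.0112400 − 1)×1000 = (0.931352 − 1)×1000 = -68.648‰
f_A = (δ_mix − δ_B)/(δ_A − δ_B) = (-76.3 − (-68.648))/(-83.888 − (-68.648))
f_A = -7.652 / -15.240 = 0.5021

0.502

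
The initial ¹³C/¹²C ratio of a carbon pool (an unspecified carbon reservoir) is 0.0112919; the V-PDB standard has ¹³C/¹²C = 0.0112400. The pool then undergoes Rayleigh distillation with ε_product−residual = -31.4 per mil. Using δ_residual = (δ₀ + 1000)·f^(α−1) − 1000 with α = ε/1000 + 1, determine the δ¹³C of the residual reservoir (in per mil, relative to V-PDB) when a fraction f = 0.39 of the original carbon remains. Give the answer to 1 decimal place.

δ₀ = (0.0112919/0.0112400 − 1)×1000 = (1.004617 − 1)×1000 = 4.617 per mil
α − 1 = ε/1000 = -0.0314
f^(α−1) = 0.39^(-0.0314) = 1.030008
δ_res = (4.617 + 1000) × 1.030008 − 1000 = 1034.764 − 1000 = 34.76 per mil

34.8 per mil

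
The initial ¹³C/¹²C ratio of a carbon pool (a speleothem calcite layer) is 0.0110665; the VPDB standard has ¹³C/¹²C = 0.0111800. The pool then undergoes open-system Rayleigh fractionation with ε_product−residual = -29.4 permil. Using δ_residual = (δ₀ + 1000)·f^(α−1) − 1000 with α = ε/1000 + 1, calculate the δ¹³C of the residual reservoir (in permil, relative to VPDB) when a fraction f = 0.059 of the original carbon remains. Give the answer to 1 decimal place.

δ₀ = (0.0110665/0.0111800 − 1)×1000 = (0.989848 − 1)×1000 = -10.152 permil
α − 1 = ε/1000 = -0.0294
f^(α−1) = 0.059^(-0.0294) = 1.086768
δ_res = (-10.152 + 1000) × 1.086768 − 1000 = 1075.735 − 1000 = 75.74 permil

75.7 permil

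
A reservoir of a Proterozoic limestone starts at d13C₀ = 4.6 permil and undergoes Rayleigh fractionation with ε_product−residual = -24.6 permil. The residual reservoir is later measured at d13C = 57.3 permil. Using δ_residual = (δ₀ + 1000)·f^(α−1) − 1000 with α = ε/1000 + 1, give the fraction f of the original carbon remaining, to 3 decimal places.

α − 1 = ε/1000 = -0.0246
(δ_res + 1000)/(δ₀ + 1000) = (57.3 + 1000)/(4.6 + 1000) = 1057.3/1004.6 = 1.052459
f = 1.052459^(1/-0.0246) = exp(ln(1.052459)/-0.0246) = exp(0.05113/-0.0246)
f = exp(-2.0784) = 0.1251

0.125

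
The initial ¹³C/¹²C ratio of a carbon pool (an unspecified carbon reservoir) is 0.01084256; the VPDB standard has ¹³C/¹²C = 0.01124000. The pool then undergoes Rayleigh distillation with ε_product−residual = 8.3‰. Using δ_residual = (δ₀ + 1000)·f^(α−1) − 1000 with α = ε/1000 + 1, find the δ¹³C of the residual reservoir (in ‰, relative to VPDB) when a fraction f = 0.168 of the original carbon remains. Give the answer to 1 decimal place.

δ₀ = (0.01084256/0.01124000 − 1)×1000 = (0.964641 − 1)×1000 = -35.359‰
α − 1 = ε/1000 = 0.0083
f^(α−1) = 0.168^(0.0083) = 0.985304
δ_res = (-35.359 + 1000) × 0.985304 − 1000 = 950.464 − 1000 = -49.54‰

-49.5‰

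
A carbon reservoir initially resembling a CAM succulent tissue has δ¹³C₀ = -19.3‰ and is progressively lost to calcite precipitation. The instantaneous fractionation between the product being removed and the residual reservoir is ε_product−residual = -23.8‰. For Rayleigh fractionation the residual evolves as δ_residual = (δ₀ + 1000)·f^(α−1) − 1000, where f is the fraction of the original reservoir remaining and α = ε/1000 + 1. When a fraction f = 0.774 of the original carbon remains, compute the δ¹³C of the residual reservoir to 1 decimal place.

-13.3‰

Rayleigh residual: δ_res = (δ₀ + 1000)·f^(α−1) − 1000
α = ε/1000 + 1 = 0.97620, so α − 1 = -0.02380
f^(α−1) = 0.774^(-0.02380) = 1.006116
δ_res = (-19.3 + 1000) × 1.006116 − 1000 = 986.698 − 1000 = -13.30‰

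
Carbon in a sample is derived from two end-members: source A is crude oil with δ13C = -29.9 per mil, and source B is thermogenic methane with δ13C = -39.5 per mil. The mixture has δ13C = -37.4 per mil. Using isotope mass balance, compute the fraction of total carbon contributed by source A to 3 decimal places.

δ_mix = f_A·δ_A + (1 − f_A)·δ_B  ⇒  f_A = (δ_mix − δ_B)/(δ_A − δ_B)
f_A = (-37.4 − (-39.5)) / (-29.9 − (-39.5))
f_A = 2.1 / 9.6 = 0.2188

0.219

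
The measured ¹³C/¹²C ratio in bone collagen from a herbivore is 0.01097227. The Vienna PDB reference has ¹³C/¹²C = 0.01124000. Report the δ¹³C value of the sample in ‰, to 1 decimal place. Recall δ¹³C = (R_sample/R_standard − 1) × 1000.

-23.8‰

δ¹³C = (R_sample / R_standard − 1) × 1000
R_sample / R_standard = 0.01097227 / 0.01124000 = 0.976181
δ¹³C = (0.976181 − 1) × 1000 = -23.82‰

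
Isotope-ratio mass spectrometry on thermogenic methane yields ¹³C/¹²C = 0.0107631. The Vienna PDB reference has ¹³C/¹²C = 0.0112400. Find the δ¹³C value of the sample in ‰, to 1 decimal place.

δ¹³C = (R_sample / R_standard − 1) × 1000
R_sample / R_standard = 0.0107631 / 0.0112400 = 0.957571
δ¹³C = (0.957571 − 1) × 1000 = -42.43‰

-42.4‰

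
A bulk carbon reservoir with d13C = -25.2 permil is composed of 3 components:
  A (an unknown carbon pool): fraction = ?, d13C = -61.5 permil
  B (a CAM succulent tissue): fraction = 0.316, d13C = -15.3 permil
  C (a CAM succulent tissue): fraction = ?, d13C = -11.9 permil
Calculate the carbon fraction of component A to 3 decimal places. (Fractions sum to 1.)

0.246

Let f_A and f_C be the unknown fractions; fractions sum to 1 so f_A + f_C = 0.684.
Mass balance: Σ fᵢ·δᵢ = δ_bulk ⇒ f_A·(-61.5) + f_C·(-11.9) = -25.2 − (-4.835) = -20.365
Substitute f_C = 0.684 − f_A:
f_A·(-61.5 − -11.9) = -20.365 − 0.684×(-11.9) = -12.226
f_A = -12.226 / -49.6 = 0.2465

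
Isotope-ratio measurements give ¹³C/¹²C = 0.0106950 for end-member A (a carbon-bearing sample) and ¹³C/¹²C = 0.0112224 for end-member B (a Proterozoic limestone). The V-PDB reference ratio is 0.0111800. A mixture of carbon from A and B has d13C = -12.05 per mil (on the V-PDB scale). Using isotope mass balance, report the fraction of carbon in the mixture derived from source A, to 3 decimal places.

0.336

δ_A = (0.0106950/0.0111800 − 1)×1000 = (0.956619 − 1)×1000 = -43.381 per mil
δ_B = (0.0112224/0.0111800 − 1)×1000 = (1.003792 − 1)×1000 = 3.792 per mil
f_A = (δ_mix − δ_B)/(δ_A − δ_B) = (-12.05 − (3.792))/(-43.381 − (3.792))
f_A = -15.842 / -47.174 = 0.3358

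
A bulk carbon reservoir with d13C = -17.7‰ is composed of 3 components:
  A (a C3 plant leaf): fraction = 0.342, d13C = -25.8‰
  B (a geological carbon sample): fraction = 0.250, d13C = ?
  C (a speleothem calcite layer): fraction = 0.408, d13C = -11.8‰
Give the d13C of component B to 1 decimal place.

Isotope mass balance: δ_bulk = Σ fᵢ·δᵢ.
-17.7 = 0.342×(-25.8) + 0.250×δ_B + 0.408×(-11.8)
0.250·δ_B = -17.7 − (-13.638) = -4.062
δ_B = -4.062 / 0.250 = -16.25‰

-16.2‰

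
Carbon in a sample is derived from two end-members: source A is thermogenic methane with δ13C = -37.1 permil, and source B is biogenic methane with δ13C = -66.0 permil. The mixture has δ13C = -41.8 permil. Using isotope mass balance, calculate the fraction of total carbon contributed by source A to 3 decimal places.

δ_mix = f_A·δ_A + (1 − f_A)·δ_B  ⇒  f_A = (δ_mix − δ_B)/(δ_A − δ_B)
f_A = (-41.8 − (-66.0)) / (-37.1 − (-66.0))
f_A = 24.2 / 28.9 = 0.8374

0.837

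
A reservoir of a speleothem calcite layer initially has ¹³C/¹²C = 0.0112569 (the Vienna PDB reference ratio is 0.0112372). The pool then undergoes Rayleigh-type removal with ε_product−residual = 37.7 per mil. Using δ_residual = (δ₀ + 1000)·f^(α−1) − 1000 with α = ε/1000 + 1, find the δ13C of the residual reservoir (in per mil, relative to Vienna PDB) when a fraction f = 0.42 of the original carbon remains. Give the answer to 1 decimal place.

δ₀ = (0.0112569/0.0112372 − 1)×1000 = (1.001753 − 1)×1000 = 1.753 per mil
α − 1 = ε/1000 = 0.0377
f^(α−1) = 0.42^(0.0377) = 0.967824
δ_res = (1.753 + 1000) × 0.967824 − 1000 = 969.521 − 1000 = -30.48 per mil

-30.5 per mil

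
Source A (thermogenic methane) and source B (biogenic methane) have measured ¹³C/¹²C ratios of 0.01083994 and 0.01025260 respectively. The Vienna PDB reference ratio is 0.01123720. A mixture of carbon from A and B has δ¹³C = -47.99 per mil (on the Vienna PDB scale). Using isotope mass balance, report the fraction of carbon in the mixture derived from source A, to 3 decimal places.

0.758

δ_A = (0.01083994/0.01123720 − 1)×1000 = (0.964648 − 1)×1000 = -35.352 per mil
δ_B = (0.01025260/0.01123720 − 1)×1000 = (0.912380 − 1)×1000 = -87.620 per mil
f_A = (δ_mix − δ_B)/(δ_A − δ_B) = (-47.99 − (-87.620))/(-35.352 − (-87.620))
f_A = 39.630 / 52.267 = 0.7582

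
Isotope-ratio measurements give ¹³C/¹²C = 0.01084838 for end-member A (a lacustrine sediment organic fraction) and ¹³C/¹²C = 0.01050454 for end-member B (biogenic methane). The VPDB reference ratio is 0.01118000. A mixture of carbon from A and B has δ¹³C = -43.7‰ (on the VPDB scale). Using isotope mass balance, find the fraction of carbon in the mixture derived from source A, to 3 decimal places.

δ_A = (0.01084838/0.01118000 − 1)×1000 = (0.970338 − 1)×1000 = -29.662‰
δ_B = (0.01050454/0.01118000 − 1)×1000 = (0.939583 − 1)×1000 = -60.417‰
f_A = (δ_mix − δ_B)/(δ_A − δ_B) = (-43.7 − (-60.417))/(-29.662 − (-60.417))
f_A = 16.717 / 30.755 = 0.5435

0.544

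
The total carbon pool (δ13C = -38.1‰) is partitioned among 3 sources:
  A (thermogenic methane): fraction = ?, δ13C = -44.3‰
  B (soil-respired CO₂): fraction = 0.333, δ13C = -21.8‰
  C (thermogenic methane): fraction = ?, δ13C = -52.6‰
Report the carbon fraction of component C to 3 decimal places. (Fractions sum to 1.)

0.156

Let f_C and f_A be the unknown fractions; fractions sum to 1 so f_C + f_A = 0.667.
Mass balance: Σ fᵢ·δᵢ = δ_bulk ⇒ f_C·(-52.6) + f_A·(-44.3) = -38.1 − (-7.259) = -30.841
Substitute f_A = 0.667 − f_C:
f_C·(-52.6 − -44.3) = -30.841 − 0.667×(-44.3) = -1.293
f_C = -1.293 / -8.3 = 0.1557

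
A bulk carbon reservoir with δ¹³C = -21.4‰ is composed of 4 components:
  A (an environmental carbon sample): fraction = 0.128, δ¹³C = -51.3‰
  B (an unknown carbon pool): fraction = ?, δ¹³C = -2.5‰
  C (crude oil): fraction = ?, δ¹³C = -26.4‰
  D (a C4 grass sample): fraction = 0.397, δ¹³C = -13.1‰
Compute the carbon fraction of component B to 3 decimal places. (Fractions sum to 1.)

0.122

Let f_B and f_C be the unknown fractions; fractions sum to 1 so f_B + f_C = 0.475.
Mass balance: Σ fᵢ·δᵢ = δ_bulk ⇒ f_B·(-2.5) + f_C·(-26.4) = -21.4 − (-11.767) = -9.633
Substitute f_C = 0.475 − f_B:
f_B·(-2.5 − -26.4) = -9.633 − 0.475×(-26.4) = 2.907
f_B = 2.907 / 23.9 = 0.1216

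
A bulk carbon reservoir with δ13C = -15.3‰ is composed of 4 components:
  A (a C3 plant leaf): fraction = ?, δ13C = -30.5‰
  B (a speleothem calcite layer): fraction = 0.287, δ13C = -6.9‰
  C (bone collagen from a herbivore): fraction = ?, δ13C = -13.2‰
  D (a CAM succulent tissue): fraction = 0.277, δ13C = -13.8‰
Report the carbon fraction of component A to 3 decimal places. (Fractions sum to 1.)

0.216

Let f_A and f_C be the unknown fractions; fractions sum to 1 so f_A + f_C = 0.436.
Mass balance: Σ fᵢ·δᵢ = δ_bulk ⇒ f_A·(-30.5) + f_C·(-13.2) = -15.3 − (-5.803) = -9.497
Substitute f_C = 0.436 − f_A:
f_A·(-30.5 − -13.2) = -9.497 − 0.436×(-13.2) = -3.742
f_A = -3.742 / -17.3 = 0.2163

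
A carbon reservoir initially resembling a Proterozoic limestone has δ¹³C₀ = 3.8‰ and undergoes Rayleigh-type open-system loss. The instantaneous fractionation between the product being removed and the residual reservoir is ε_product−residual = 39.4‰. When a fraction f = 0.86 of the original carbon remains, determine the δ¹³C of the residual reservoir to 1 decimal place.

Rayleigh residual: δ_res = (δ₀ + 1000)·f^(α−1) − 1000
α = ε/1000 + 1 = 1.03940, so α − 1 = 0.03940
f^(α−1) = 0.86^(0.03940) = 0.994075
δ_res = (3.8 + 1000) × 0.994075 − 1000 = 997.853 − 1000 = -2.15‰

-2.1‰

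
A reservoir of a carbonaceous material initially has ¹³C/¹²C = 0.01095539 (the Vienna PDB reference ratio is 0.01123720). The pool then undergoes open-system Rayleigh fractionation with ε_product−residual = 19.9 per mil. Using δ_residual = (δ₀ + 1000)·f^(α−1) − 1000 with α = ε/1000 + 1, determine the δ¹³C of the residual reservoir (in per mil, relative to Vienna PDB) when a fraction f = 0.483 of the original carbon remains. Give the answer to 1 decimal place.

δ₀ = (0.01095539/0.01123720 − 1)×1000 = (0.974922 − 1)×1000 = -25.078 per mil
α − 1 = ε/1000 = 0.0199
f^(α−1) = 0.483^(0.0199) = 0.985622
δ_res = (-25.078 + 1000) × 0.985622 − 1000 = 960.905 − 1000 = -39.10 per mil

-39.1 per mil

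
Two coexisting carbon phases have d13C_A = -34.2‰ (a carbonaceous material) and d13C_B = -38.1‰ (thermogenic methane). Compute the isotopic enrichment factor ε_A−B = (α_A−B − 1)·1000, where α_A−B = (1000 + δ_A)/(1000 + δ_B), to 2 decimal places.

α_A−B = (1000 + -34.2) / (1000 + -38.1) = 965.8 / 961.9 = 1.004054
ε_A−B = (1.004054 − 1) × 1000 = 4.054‰
(The approximation ε ≈ δ_A − δ_B would give 3.9‰.)

4.05‰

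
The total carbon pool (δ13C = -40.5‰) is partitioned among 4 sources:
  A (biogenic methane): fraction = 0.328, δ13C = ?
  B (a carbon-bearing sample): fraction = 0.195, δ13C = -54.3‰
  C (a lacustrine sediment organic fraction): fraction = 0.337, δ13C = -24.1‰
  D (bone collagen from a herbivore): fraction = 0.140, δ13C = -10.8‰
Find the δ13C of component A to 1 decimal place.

-61.8‰

Isotope mass balance: δ_bulk = Σ fᵢ·δᵢ.
-40.5 = 0.328×δ_A + 0.195×(-54.3) + 0.337×(-24.1) + 0.140×(-10.8)
0.328·δ_A = -40.5 − (-20.222) = -20.278
δ_A = -20.278 / 0.328 = -61.82‰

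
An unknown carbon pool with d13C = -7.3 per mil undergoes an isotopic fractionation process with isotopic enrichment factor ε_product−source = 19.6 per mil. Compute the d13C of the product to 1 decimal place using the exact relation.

Exactly, δ_product = (δ_source + 1000)·(ε/1000 + 1) − 1000.
δ_product = (-7.3 + 1000) × (19.6/1000 + 1) − 1000
δ_product = 12.16 per mil

12.2 per mil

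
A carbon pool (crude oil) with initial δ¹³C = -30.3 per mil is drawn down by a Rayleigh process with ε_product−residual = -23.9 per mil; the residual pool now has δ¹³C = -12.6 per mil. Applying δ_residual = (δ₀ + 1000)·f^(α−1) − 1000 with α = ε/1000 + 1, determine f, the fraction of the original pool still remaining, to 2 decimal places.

0.47

α − 1 = ε/1000 = -0.0239
(δ_res + 1000)/(δ₀ + 1000) = (-12.6 + 1000)/(-30.3 + 1000) = 987.4/969.7 = 1.018253
f = 1.018253^(1/-0.0239) = exp(ln(1.018253)/-0.0239) = exp(0.01809/-0.0239)
f = exp(-0.7568) = 0.4691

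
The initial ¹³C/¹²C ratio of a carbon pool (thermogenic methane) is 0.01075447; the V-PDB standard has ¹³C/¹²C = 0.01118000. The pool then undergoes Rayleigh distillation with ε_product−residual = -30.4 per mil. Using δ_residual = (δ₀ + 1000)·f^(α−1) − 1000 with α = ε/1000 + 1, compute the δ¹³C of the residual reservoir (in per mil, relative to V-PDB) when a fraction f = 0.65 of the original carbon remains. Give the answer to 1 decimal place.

δ₀ = (0.01075447/0.01118000 − 1)×1000 = (0.961938 − 1)×1000 = -38.062 per mil
α − 1 = ε/1000 = -0.0304
f^(α−1) = 0.65^(-0.0304) = 1.013182
δ_res = (-38.062 + 1000) × 1.013182 − 1000 = 974.618 − 1000 = -25.38 per mil

-25.4 per mil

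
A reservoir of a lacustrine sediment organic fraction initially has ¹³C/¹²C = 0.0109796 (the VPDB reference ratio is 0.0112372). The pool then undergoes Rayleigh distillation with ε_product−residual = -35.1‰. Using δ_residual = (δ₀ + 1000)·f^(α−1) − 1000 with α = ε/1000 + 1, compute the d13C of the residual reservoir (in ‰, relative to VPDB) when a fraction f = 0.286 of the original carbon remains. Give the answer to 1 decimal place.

21.0‰

δ₀ = (0.0109796/0.0112372 − 1)×1000 = (0.977076 − 1)×1000 = -22.924‰
α − 1 = ε/1000 = -0.0351
f^(α−1) = 0.286^(-0.0351) = 1.044916
δ_res = (-22.924 + 1000) × 1.044916 − 1000 = 1020.963 − 1000 = 20.96‰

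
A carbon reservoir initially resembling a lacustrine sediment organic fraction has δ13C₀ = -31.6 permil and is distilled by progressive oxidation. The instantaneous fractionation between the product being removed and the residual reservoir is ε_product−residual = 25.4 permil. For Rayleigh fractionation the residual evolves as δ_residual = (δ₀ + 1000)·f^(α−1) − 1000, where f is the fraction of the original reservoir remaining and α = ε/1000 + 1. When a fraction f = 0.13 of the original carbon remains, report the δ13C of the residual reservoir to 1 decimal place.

Rayleigh residual: δ_res = (δ₀ + 1000)·f^(α−1) − 1000
α = ε/1000 + 1 = 1.02540, so α − 1 = 0.02540
f^(α−1) = 0.13^(0.02540) = 0.949498
δ_res = (-31.6 + 1000) × 0.949498 − 1000 = 919.494 − 1000 = -80.51 permil

-80.5 permil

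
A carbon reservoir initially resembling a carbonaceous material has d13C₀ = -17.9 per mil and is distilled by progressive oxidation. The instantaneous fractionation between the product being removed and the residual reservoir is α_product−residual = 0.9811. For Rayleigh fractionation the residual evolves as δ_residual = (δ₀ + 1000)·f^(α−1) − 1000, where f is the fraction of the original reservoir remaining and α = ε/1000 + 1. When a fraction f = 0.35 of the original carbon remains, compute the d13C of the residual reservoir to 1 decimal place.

Rayleigh residual: δ_res = (δ₀ + 1000)·f^(α−1) − 1000
α − 1 = -0.01890
f^(α−1) = 0.35^(-0.01890) = 1.020040
δ_res = (-17.9 + 1000) × 1.020040 − 1000 = 1001.781 − 1000 = 1.78 per mil

1.8 per mil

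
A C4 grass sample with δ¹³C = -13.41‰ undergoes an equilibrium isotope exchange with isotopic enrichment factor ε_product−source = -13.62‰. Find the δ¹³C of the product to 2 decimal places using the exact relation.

To first order, δ_product ≈ δ_source + ε = -27.03‰.
Exactly, δ_product = (δ_source + 1000)·(ε/1000 + 1) − 1000.
δ_product = (-13.41 + 1000) × (-13.62/1000 + 1) − 1000
δ_product = -26.847‰

-26.85‰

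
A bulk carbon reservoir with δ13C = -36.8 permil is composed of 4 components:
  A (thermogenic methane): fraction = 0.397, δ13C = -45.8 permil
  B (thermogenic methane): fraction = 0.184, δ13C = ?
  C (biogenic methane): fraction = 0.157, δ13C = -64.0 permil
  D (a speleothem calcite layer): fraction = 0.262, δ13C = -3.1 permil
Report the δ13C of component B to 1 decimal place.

Isotope mass balance: δ_bulk = Σ fᵢ·δᵢ.
-36.8 = 0.397×(-45.8) + 0.184×δ_B + 0.157×(-64.0) + 0.262×(-3.1)
0.184·δ_B = -36.8 − (-29.043) = -7.757
δ_B = -7.757 / 0.184 = -42.16 permil

-42.2 permil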